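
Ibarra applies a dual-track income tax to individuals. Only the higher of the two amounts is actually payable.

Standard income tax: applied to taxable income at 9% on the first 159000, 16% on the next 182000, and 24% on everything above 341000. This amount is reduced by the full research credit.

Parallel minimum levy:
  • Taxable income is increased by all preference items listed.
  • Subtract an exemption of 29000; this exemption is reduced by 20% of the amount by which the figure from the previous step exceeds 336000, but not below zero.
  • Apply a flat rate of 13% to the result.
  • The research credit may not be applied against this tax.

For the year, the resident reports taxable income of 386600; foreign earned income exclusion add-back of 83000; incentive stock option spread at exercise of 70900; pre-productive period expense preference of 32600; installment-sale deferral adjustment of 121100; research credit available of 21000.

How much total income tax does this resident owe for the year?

Standard income tax:
  159000 × 9% = 14310
  182000 × 16% = 29120
  45600 × 24% = 10944
  → 54374
  Less research credit 21000 → 33374

Parallel minimum levy:
  Adjusted income: 386600 + 83000 + 70900 + 32600 + 121100 = 694200
  Exemption: 20% × (694200 − 336000) = 71640 ≥ 29000, so the exemption is fully phased out
  Base: 694200 − 0 = 694200
  694200 × 13% = 90246

90246 > 33374, so the parallel minimum levy is the binding amount.

90246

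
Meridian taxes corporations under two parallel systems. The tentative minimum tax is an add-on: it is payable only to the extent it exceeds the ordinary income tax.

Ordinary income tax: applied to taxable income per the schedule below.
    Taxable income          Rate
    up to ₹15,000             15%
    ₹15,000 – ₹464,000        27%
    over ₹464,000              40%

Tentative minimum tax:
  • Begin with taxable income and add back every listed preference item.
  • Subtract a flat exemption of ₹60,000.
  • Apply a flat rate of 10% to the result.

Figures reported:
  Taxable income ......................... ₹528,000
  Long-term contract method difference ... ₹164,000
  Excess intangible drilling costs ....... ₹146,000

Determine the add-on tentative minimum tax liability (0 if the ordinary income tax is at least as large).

₹0

Tentative minimum tax:
  Adjusted income: ₹528,000 + ₹164,000 + ₹146,000 = ₹838,000
  Less exemption ₹60,000 → base ₹778,000
  ₹778,000 × 10% = ₹77,800

Ordinary income tax:
  ₹15,000 × 15% = ₹2,250
  ₹449,000 × 27% = ₹121,230
  ₹64,000 × 40% = ₹25,600
  → ₹149,080

₹77,800 ≤ ₹149,080, so no add-on is due.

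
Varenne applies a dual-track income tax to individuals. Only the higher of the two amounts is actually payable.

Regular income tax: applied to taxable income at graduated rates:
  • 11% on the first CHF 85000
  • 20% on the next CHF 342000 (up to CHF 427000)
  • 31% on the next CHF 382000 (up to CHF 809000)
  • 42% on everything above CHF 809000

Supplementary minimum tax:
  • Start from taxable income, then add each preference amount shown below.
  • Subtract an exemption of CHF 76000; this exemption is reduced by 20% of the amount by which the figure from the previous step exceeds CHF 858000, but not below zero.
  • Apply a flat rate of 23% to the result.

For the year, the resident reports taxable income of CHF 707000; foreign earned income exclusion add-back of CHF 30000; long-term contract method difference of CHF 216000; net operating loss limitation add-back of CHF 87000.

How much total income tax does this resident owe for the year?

CHF 230092

Supplementary minimum tax:
  Adjusted income: CHF 707000 + CHF 30000 + CHF 216000 + CHF 87000 = CHF 1040000
  Exemption: CHF 76000 − 20% × (CHF 1040000 − CHF 858000) = CHF 76000 − CHF 36400 = CHF 39600
  Base: CHF 1040000 − CHF 39600 = CHF 1000400
  CHF 1000400 × 23% = CHF 230092

Regular income tax:
  CHF 85000 × 11% = CHF 9350
  CHF 342000 × 20% = CHF 68400
  CHF 280000 × 31% = CHF 86800
  → CHF 164550

CHF 230092 > CHF 164550, so the supplementary minimum tax is the binding amount.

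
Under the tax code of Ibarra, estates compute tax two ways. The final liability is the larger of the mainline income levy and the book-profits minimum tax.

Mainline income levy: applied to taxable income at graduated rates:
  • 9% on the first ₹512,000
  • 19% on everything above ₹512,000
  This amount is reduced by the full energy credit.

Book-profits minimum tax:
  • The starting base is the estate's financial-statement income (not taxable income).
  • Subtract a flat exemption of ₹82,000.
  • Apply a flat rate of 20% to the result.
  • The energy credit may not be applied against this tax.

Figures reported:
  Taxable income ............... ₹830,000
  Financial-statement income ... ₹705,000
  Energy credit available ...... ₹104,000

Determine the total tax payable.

Mainline income levy:
  ₹512,000 × 9% = ₹46,080
  ₹318,000 × 19% = ₹60,420
  → ₹106,500
  Less energy credit ₹104,000 → ₹2,500

Book-profits minimum tax:
  Base (financial-statement income): ₹705,000
  Less exemption ₹82,000 → base ₹623,000
  ₹623,000 × 20% = ₹124,600

₹124,600 > ₹2,500, so the book-profits minimum tax is the binding amount.

₹124,600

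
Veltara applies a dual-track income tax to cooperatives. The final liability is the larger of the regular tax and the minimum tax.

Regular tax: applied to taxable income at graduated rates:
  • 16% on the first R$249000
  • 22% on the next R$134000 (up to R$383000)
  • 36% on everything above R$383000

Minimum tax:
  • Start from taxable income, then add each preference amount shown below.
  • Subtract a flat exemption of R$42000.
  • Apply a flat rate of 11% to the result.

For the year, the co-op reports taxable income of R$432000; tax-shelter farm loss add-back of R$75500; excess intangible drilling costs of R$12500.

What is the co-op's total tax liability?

Minimum tax:
  Adjusted income: R$432000 + R$75500 + R$12500 = R$520000
  Less exemption R$42000 → base R$478000
  R$478000 × 11% = R$52580

Regular tax:
  R$249000 × 16% = R$39840
  R$134000 × 22% = R$29480
  R$49000 × 36% = R$17640
  → R$86960

R$86960 > R$52580, so the regular tax governs.

R$86960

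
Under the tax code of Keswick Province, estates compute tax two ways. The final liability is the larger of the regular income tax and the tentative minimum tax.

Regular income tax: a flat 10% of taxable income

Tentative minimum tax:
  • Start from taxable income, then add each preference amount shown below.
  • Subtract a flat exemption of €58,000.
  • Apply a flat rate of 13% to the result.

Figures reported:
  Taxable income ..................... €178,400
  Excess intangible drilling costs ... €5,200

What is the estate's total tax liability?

Tentative minimum tax:
  Adjusted income: €178,400 + €5,200 = €183,600
  Less exemption €58,000 → base €125,600
  €125,600 × 13% = €16,328

Regular income tax:
  €178,400 × 10% = €17,840

€17,840 > €16,328, so the regular income tax governs.

€17,840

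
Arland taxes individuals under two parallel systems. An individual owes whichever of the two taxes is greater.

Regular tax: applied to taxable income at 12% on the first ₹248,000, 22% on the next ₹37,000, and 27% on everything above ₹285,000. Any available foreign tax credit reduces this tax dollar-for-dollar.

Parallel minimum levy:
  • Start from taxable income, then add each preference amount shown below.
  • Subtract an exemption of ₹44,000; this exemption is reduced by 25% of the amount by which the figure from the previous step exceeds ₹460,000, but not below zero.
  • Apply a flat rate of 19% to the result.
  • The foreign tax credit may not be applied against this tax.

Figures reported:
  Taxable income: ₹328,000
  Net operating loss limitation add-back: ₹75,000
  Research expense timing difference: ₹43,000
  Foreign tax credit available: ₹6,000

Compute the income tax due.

₹76,380

Parallel minimum levy:
  Adjusted income: ₹328,000 + ₹75,000 + ₹43,000 = ₹446,000
  Exemption: ₹446,000 ≤ ₹460,000, so full ₹44,000 applies
  Base: ₹446,000 − ₹44,000 = ₹402,000
  ₹402,000 × 19% = ₹76,380

Regular tax:
  ₹248,000 × 12% = ₹29,760
  ₹37,000 × 22% = ₹8,140
  ₹43,000 × 27% = ₹11,610
  → ₹49,510
  Less foreign tax credit ₹6,000 → ₹43,510

₹76,380 > ₹43,510, so the parallel minimum levy is the binding amount.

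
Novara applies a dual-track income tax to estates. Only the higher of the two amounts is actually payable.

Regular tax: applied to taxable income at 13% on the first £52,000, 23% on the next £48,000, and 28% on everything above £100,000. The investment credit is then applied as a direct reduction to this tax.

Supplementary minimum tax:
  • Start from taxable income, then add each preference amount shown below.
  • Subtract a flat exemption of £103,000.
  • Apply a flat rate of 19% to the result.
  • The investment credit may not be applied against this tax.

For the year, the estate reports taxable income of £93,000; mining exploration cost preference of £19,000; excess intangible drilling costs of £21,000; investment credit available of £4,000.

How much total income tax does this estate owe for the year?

£12,190

Regular tax:
  £52,000 × 13% = £6,760
  £41,000 × 23% = £9,430
  → £16,190
  Less investment credit £4,000 → £12,190

Supplementary minimum tax:
  Adjusted income: £93,000 + £19,000 + £21,000 = £133,000
  Less exemption £103,000 → base £30,000
  £30,000 × 19% = £5,700

£12,190 > £5,700, so the regular tax governs.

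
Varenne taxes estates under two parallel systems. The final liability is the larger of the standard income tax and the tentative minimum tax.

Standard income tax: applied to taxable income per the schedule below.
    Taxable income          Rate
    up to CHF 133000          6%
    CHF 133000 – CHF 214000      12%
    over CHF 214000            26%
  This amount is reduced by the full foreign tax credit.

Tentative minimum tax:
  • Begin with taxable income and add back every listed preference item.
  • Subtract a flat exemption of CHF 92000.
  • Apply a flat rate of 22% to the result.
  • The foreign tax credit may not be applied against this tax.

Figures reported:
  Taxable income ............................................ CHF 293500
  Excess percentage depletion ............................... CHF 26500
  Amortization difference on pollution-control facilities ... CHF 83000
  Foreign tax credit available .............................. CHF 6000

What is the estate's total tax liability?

CHF 68420

Standard income tax:
  CHF 133000 × 6% = CHF 7980
  CHF 81000 × 12% = CHF 9720
  CHF 79500 × 26% = CHF 20670
  → CHF 38370
  Less foreign tax credit CHF 6000 → CHF 32370

Tentative minimum tax:
  Adjusted income: CHF 293500 + CHF 26500 + CHF 83000 = CHF 403000
  Less exemption CHF 92000 → base CHF 311000
  CHF 311000 × 22% = CHF 68420

CHF 68420 > CHF 32370, so the tentative minimum tax is the binding amount.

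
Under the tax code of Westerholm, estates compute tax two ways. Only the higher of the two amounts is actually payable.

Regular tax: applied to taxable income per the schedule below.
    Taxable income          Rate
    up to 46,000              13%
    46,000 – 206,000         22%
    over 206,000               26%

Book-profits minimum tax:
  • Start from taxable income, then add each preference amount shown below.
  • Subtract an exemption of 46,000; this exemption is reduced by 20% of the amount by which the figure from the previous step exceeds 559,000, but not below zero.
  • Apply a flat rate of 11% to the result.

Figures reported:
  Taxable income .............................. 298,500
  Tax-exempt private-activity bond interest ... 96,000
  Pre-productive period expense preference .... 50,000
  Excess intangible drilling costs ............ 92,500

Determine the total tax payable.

Regular tax:
  46,000 × 13% = 5,980
  160,000 × 22% = 35,200
  92,500 × 26% = 24,050
  → 65,230

Book-profits minimum tax:
  Adjusted income: 298,500 + 96,000 + 50,000 + 92,500 = 537,000
  Exemption: 537,000 ≤ 559,000, so full 46,000 applies
  Base: 537,000 − 46,000 = 491,000
  491,000 × 11% = 54,010

65,230 > 54,010, so the regular tax governs.

65,230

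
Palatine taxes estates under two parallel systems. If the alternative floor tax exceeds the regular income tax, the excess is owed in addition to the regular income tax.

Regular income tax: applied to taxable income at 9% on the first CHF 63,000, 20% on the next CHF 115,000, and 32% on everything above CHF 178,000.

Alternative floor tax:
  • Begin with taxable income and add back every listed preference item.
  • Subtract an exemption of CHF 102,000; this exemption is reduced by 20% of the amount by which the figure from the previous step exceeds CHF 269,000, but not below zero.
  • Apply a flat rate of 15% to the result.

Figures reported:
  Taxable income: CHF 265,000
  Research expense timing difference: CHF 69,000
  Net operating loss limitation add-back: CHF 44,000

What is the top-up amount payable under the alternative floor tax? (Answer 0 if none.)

Alternative floor tax:
  Adjusted income: CHF 265,000 + CHF 69,000 + CHF 44,000 = CHF 378,000
  Exemption: CHF 102,000 − 20% × (CHF 378,000 − CHF 269,000) = CHF 102,000 − CHF 21,800 = CHF 80,200
  Base: CHF 378,000 − CHF 80,200 = CHF 297,800
  CHF 297,800 × 15% = CHF 44,670

Regular income tax:
  CHF 63,000 × 9% = CHF 5,670
  CHF 115,000 × 20% = CHF 23,000
  CHF 87,000 × 32% = CHF 27,840
  → CHF 56,510

CHF 44,670 ≤ CHF 56,510, so no add-on is due.

CHF 0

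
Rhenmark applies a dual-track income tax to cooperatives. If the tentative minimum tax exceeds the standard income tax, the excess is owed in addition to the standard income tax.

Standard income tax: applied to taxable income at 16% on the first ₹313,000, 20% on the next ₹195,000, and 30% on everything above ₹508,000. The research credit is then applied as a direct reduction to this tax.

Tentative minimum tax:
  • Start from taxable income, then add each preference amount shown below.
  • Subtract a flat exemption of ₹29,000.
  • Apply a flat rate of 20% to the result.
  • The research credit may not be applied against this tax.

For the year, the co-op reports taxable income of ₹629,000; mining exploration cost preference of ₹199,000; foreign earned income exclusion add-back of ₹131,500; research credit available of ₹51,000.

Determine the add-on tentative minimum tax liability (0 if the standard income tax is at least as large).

Standard income tax:
  ₹313,000 × 16% = ₹50,080
  ₹195,000 × 20% = ₹39,000
  ₹121,000 × 30% = ₹36,300
  → ₹125,380
  Less research credit ₹51,000 → ₹74,380

Tentative minimum tax:
  Adjusted income: ₹629,000 + ₹199,000 + ₹131,500 = ₹959,500
  Less exemption ₹29,000 → base ₹930,500
  ₹930,500 × 20% = ₹186,100

Excess of tentative minimum tax over standard income tax: ₹186,100 − ₹74,380 = ₹111,720.

₹111,720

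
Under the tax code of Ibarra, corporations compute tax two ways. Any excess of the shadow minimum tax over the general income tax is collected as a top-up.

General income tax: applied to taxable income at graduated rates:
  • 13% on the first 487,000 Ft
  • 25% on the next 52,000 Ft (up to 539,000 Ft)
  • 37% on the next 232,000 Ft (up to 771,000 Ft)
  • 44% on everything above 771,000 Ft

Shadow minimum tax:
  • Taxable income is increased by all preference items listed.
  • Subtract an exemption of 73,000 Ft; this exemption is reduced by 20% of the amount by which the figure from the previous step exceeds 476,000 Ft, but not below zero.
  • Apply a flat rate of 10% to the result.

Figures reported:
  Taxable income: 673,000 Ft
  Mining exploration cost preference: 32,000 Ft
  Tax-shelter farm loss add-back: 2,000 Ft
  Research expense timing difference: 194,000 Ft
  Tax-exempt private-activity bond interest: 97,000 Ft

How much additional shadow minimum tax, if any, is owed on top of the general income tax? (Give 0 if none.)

0 Ft

General income tax:
  487,000 Ft × 13% = 63,310 Ft
  52,000 Ft × 25% = 13,000 Ft
  134,000 Ft × 37% = 49,580 Ft
  → 125,890 Ft

Shadow minimum tax:
  Adjusted income: 673,000 Ft + 32,000 Ft + 2,000 Ft + 194,000 Ft + 97,000 Ft = 998,000 Ft
  Exemption: 20% × (998,000 Ft − 476,000 Ft) = 104,400 Ft ≥ 73,000 Ft, so the exemption is fully phased out
  Base: 998,000 Ft − 0 Ft = 998,000 Ft
  998,000 Ft × 10% = 99,800 Ft

99,800 Ft ≤ 125,890 Ft, so no add-on is due.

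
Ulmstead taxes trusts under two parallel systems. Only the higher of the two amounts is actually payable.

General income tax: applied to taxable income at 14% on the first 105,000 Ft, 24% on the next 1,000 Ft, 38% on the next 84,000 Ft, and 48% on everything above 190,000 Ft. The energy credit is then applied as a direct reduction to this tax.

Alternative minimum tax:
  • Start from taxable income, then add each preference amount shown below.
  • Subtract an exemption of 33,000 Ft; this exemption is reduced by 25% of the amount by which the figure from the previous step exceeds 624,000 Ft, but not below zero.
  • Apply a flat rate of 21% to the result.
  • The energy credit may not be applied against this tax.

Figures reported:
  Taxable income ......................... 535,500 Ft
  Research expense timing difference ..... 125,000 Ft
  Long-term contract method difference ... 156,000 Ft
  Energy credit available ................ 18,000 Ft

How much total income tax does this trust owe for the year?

194,700 Ft

General income tax:
  105,000 Ft × 14% = 14,700 Ft
  1,000 Ft × 24% = 240 Ft
  84,000 Ft × 38% = 31,920 Ft
  345,500 Ft × 48% = 165,840 Ft
  → 212,700 Ft
  Less energy credit 18,000 Ft → 194,700 Ft

Alternative minimum tax:
  Adjusted income: 535,500 Ft + 125,000 Ft + 156,000 Ft = 816,500 Ft
  Exemption: 25% × (816,500 Ft − 624,000 Ft) = 48,125 Ft ≥ 33,000 Ft, so the exemption is fully phased out
  Base: 816,500 Ft − 0 Ft = 816,500 Ft
  816,500 Ft × 21% = 171,465 Ft

194,700 Ft > 171,465 Ft, so the general income tax governs.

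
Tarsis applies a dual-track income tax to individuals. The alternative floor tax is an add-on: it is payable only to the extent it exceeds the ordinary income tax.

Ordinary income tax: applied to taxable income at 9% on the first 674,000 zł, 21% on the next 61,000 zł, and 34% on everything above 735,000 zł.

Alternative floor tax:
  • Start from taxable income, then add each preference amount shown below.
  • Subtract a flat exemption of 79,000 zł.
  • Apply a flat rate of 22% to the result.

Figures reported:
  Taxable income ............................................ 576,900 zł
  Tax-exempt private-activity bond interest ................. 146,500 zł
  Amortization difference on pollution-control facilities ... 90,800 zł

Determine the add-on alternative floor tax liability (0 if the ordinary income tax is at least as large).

109,823 zł

Ordinary income tax:
  576,900 zł × 9% = 51,921 zł

Alternative floor tax:
  Adjusted income: 576,900 zł + 146,500 zł + 90,800 zł = 814,200 zł
  Less exemption 79,000 zł → base 735,200 zł
  735,200 zł × 22% = 161,744 zł

Excess of alternative floor tax over ordinary income tax: 161,744 zł − 51,921 zł = 109,823 zł.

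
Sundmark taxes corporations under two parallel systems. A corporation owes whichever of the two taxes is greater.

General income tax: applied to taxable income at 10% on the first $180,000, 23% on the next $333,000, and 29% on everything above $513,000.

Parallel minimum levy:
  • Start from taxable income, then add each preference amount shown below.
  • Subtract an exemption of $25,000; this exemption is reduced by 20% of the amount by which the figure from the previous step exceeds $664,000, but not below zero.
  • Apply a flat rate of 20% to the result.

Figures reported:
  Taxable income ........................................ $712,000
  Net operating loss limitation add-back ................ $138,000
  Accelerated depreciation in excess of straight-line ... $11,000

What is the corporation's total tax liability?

General income tax:
  $180,000 × 10% = $18,000
  $333,000 × 23% = $76,590
  $199,000 × 29% = $57,710
  → $152,300

Parallel minimum levy:
  Adjusted income: $712,000 + $138,000 + $11,000 = $861,000
  Exemption: 20% × ($861,000 − $664,000) = $39,400 ≥ $25,000, so the exemption is fully phased out
  Base: $861,000 − $0 = $861,000
  $861,000 × 20% = $172,200

$172,200 > $152,300, so the parallel minimum levy is the binding amount.

$172,200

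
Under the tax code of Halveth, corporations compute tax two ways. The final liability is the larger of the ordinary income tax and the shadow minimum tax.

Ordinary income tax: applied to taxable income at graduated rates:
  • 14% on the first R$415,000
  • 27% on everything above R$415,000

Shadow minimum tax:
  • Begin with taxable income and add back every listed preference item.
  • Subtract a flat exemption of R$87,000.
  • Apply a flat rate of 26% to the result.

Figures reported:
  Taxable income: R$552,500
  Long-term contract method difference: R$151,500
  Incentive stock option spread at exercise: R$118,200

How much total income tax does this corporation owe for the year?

Shadow minimum tax:
  Adjusted income: R$552,500 + R$151,500 + R$118,200 = R$822,200
  Less exemption R$87,000 → base R$735,200
  R$735,200 × 26% = R$191,152

Ordinary income tax:
  R$415,000 × 14% = R$58,100
  R$137,500 × 27% = R$37,125
  → R$95,225

R$191,152 > R$95,225, so the shadow minimum tax is the binding amount.

R$191,152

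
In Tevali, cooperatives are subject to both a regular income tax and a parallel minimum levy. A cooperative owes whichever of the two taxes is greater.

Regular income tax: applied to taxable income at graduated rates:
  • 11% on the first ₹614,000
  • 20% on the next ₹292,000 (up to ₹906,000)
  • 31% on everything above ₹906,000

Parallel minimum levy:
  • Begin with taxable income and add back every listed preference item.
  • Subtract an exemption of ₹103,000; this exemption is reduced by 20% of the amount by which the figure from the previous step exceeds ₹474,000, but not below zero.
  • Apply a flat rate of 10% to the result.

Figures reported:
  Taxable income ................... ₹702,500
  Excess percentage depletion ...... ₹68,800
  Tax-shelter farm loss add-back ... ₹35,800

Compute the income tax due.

₹85,240

Parallel minimum levy:
  Adjusted income: ₹702,500 + ₹68,800 + ₹35,800 = ₹807,100
  Exemption: ₹103,000 − 20% × (₹807,100 − ₹474,000) = ₹103,000 − ₹66,620 = ₹36,380
  Base: ₹807,100 − ₹36,380 = ₹770,720
  ₹770,720 × 10% = ₹77,072

Regular income tax:
  ₹614,000 × 11% = ₹67,540
  ₹88,500 × 20% = ₹17,700
  → ₹85,240

₹85,240 > ₹77,072, so the regular income tax governs.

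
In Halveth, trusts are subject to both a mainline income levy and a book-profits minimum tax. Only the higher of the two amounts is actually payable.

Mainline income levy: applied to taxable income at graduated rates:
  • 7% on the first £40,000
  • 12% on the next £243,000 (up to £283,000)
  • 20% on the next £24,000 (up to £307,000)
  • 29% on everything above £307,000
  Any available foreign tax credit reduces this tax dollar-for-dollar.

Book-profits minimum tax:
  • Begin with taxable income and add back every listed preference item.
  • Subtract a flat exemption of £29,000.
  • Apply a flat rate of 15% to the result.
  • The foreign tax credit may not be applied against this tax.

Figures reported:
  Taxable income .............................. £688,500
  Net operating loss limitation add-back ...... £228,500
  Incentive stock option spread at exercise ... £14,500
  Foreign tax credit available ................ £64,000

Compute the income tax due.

Mainline income levy:
  £40,000 × 7% = £2,800
  £243,000 × 12% = £29,160
  £24,000 × 20% = £4,800
  £381,500 × 29% = £110,635
  → £147,395
  Less foreign tax credit £64,000 → £83,395

Book-profits minimum tax:
  Adjusted income: £688,500 + £228,500 + £14,500 = £931,500
  Less exemption £29,000 → base £902,500
  £902,500 × 15% = £135,375

£135,375 > £83,395, so the book-profits minimum tax is the binding amount.

£135,375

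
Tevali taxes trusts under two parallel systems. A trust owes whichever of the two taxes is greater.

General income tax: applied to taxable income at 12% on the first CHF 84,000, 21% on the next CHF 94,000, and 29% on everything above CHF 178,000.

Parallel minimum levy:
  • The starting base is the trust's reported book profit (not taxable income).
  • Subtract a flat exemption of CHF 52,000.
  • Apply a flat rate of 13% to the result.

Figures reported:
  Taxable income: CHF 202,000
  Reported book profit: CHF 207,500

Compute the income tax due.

General income tax:
  CHF 84,000 × 12% = CHF 10,080
  CHF 94,000 × 21% = CHF 19,740
  CHF 24,000 × 29% = CHF 6,960
  → CHF 36,780

Parallel minimum levy:
  Base (reported book profit): CHF 207,500
  Less exemption CHF 52,000 → base CHF 155,500
  CHF 155,500 × 13% = CHF 20,215

CHF 36,780 > CHF 20,215, so the general income tax governs.

CHF 36,780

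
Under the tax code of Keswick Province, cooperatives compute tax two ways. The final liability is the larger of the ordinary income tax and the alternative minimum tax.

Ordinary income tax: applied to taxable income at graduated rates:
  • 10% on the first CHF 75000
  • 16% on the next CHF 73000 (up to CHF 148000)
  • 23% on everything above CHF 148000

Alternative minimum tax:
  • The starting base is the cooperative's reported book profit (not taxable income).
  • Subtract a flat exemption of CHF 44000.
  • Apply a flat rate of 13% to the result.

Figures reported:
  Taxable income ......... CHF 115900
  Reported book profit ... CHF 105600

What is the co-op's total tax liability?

CHF 14044

Ordinary income tax:
  CHF 75000 × 10% = CHF 7500
  CHF 40900 × 16% = CHF 6544
  → CHF 14044

Alternative minimum tax:
  Base (reported book profit): CHF 105600
  Less exemption CHF 44000 → base CHF 61600
  CHF 61600 × 13% = CHF 8008

CHF 14044 > CHF 8008, so the ordinary income tax governs.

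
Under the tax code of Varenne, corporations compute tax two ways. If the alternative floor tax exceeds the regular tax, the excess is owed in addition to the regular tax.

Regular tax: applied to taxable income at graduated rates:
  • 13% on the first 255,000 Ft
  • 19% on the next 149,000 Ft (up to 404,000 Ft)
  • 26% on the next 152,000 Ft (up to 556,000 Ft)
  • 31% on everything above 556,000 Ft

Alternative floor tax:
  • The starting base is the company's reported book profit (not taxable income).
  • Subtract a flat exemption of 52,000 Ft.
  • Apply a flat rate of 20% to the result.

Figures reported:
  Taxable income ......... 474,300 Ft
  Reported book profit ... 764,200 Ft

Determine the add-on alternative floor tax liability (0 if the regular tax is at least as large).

62,702 Ft

Regular tax:
  255,000 Ft × 13% = 33,150 Ft
  149,000 Ft × 19% = 28,310 Ft
  70,300 Ft × 26% = 18,278 Ft
  → 79,738 Ft

Alternative floor tax:
  Base (reported book profit): 764,200 Ft
  Less exemption 52,000 Ft → base 712,200 Ft
  712,200 Ft × 20% = 142,440 Ft

Excess of alternative floor tax over regular tax: 142,440 Ft − 79,738 Ft = 62,702 Ft.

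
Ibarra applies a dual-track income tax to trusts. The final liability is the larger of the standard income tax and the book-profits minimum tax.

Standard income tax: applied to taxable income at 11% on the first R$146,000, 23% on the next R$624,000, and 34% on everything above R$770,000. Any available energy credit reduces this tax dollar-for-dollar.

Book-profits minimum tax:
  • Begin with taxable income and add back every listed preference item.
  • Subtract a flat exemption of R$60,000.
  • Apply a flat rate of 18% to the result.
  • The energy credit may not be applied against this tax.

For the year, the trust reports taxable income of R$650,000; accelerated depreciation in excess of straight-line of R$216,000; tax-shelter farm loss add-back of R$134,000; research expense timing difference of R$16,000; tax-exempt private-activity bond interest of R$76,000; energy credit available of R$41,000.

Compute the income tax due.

Book-profits minimum tax:
  Adjusted income: R$650,000 + R$216,000 + R$134,000 + R$16,000 + R$76,000 = R$1,092,000
  Less exemption R$60,000 → base R$1,032,000
  R$1,032,000 × 18% = R$185,760

Standard income tax:
  R$146,000 × 11% = R$16,060
  R$504,000 × 23% = R$115,920
  → R$131,980
  Less energy credit R$41,000 → R$90,980

R$185,760 > R$90,980, so the book-profits minimum tax is the binding amount.

R$185,760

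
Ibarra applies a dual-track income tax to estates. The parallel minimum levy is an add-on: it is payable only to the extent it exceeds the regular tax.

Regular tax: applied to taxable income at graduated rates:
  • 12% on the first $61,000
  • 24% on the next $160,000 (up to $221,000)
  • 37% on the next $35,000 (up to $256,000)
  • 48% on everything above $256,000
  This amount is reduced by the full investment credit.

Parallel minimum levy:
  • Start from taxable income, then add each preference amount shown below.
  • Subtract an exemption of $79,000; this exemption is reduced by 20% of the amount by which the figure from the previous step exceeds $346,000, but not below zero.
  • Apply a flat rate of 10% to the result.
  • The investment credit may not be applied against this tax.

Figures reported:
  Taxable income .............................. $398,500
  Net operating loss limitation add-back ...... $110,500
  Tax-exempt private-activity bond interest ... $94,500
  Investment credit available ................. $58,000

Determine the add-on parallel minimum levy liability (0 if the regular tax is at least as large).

Regular tax:
  $61,000 × 12% = $7,320
  $160,000 × 24% = $38,400
  $35,000 × 37% = $12,950
  $142,500 × 48% = $68,400
  → $127,070
  Less investment credit $58,000 → $69,070

Parallel minimum levy:
  Adjusted income: $398,500 + $110,500 + $94,500 = $603,500
  Exemption: $79,000 − 20% × ($603,500 − $346,000) = $79,000 − $51,500 = $27,500
  Base: $603,500 − $27,500 = $576,000
  $576,000 × 10% = $57,600

$57,600 ≤ $69,070, so no add-on is due.

$0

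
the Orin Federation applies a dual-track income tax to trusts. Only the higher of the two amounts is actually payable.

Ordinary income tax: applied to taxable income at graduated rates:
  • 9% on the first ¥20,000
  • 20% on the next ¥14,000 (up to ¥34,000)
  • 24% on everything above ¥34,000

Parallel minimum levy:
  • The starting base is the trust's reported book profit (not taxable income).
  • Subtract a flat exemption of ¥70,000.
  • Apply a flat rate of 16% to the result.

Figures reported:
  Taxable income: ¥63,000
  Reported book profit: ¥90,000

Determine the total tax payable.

Ordinary income tax:
  ¥20,000 × 9% = ¥1,800
  ¥14,000 × 20% = ¥2,800
  ¥29,000 × 24% = ¥6,960
  → ¥11,560

Parallel minimum levy:
  Base (reported book profit): ¥90,000
  Less exemption ¥70,000 → base ¥20,000
  ¥20,000 × 16% = ¥3,200

¥11,560 > ¥3,200, so the ordinary income tax governs.

¥11,560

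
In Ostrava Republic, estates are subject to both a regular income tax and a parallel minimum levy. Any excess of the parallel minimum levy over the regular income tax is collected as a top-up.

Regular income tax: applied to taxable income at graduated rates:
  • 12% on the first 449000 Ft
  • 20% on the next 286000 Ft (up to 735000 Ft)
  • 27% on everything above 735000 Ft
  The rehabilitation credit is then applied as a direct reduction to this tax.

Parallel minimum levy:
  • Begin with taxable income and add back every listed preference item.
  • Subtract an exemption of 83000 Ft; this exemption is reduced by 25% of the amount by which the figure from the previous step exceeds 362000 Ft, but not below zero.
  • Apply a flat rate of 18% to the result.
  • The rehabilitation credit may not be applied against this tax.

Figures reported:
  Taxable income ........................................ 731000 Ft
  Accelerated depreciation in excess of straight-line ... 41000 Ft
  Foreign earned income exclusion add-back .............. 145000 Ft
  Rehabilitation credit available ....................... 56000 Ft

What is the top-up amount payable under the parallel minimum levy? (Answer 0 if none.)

Parallel minimum levy:
  Adjusted income: 731000 Ft + 41000 Ft + 145000 Ft = 917000 Ft
  Exemption: 25% × (917000 Ft − 362000 Ft) = 138750 Ft ≥ 83000 Ft, so the exemption is fully phased out
  Base: 917000 Ft − 0 Ft = 917000 Ft
  917000 Ft × 18% = 165060 Ft

Regular income tax:
  449000 Ft × 12% = 53880 Ft
  282000 Ft × 20% = 56400 Ft
  → 110280 Ft
  Less rehabilitation credit 56000 Ft → 54280 Ft

Excess of parallel minimum levy over regular income tax: 165060 Ft − 54280 Ft = 110780 Ft.

110780 Ft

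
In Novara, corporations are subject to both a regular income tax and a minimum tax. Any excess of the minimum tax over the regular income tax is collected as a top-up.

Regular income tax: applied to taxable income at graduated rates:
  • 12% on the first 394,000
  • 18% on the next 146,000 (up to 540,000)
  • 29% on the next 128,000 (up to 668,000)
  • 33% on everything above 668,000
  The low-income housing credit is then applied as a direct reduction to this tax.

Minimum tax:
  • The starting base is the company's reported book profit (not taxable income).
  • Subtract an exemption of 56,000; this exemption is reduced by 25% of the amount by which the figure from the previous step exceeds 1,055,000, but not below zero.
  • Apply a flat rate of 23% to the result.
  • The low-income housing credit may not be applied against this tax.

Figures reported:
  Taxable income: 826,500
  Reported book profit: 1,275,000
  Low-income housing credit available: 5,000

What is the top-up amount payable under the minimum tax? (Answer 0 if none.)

135,035

Minimum tax:
  Base (reported book profit): 1,275,000
  Exemption: 56,000 − 25% × (1,275,000 − 1,055,000) = 56,000 − 55,000 = 1,000
  Base: 1,275,000 − 1,000 = 1,274,000
  1,274,000 × 23% = 293,020

Regular income tax:
  394,000 × 12% = 47,280
  146,000 × 18% = 26,280
  128,000 × 29% = 37,120
  158,500 × 33% = 52,305
  → 162,985
  Less low-income housing credit 5,000 → 157,985

Excess of minimum tax over regular income tax: 293,020 − 157,985 = 135,035.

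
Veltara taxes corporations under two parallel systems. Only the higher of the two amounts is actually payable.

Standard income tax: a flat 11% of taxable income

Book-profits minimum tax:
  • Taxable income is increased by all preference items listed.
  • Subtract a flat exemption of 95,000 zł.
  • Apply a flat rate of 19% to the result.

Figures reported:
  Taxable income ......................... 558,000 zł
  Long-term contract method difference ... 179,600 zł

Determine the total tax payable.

Standard income tax:
  558,000 zł × 11% = 61,380 zł

Book-profits minimum tax:
  Adjusted income: 558,000 zł + 179,600 zł = 737,600 zł
  Less exemption 95,000 zł → base 642,600 zł
  642,600 zł × 19% = 122,094 zł

122,094 zł > 61,380 zł, so the book-profits minimum tax is the binding amount.

122,094 zł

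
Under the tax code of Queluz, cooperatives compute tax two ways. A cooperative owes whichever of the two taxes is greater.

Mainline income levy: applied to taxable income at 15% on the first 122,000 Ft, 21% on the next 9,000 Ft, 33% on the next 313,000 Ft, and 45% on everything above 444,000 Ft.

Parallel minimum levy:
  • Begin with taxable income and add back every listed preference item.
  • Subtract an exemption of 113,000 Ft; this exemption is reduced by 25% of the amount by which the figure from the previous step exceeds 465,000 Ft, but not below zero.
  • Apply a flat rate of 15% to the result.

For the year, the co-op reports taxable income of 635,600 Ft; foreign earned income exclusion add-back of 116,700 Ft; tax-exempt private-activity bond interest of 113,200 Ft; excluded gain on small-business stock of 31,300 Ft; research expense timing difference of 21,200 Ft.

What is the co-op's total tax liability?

209,700 Ft

Parallel minimum levy:
  Adjusted income: 635,600 Ft + 116,700 Ft + 113,200 Ft + 31,300 Ft + 21,200 Ft = 918,000 Ft
  Exemption: 25% × (918,000 Ft − 465,000 Ft) = 113,250 Ft ≥ 113,000 Ft, so the exemption is fully phased out
  Base: 918,000 Ft − 0 Ft = 918,000 Ft
  918,000 Ft × 15% = 137,700 Ft

Mainline income levy:
  122,000 Ft × 15% = 18,300 Ft
  9,000 Ft × 21% = 1,890 Ft
  313,000 Ft × 33% = 103,290 Ft
  191,600 Ft × 45% = 86,220 Ft
  → 209,700 Ft

209,700 Ft > 137,700 Ft, so the mainline income levy governs.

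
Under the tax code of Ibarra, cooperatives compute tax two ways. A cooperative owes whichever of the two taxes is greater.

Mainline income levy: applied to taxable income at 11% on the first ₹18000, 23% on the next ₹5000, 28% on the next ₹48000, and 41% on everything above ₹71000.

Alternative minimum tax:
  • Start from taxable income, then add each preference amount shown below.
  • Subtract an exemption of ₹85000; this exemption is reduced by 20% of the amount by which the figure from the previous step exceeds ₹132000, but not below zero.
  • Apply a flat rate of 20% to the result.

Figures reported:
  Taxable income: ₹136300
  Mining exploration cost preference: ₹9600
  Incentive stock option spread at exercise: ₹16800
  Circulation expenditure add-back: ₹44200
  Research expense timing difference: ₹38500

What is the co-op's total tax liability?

Alternative minimum tax:
  Adjusted income: ₹136300 + ₹9600 + ₹16800 + ₹44200 + ₹38500 = ₹245400
  Exemption: ₹85000 − 20% × (₹245400 − ₹132000) = ₹85000 − ₹22680 = ₹62320
  Base: ₹245400 − ₹62320 = ₹183080
  ₹183080 × 20% = ₹36616

Mainline income levy:
  ₹18000 × 11% = ₹1980
  ₹5000 × 23% = ₹1150
  ₹48000 × 28% = ₹13440
  ₹65300 × 41% = ₹26773
  → ₹43343

₹43343 > ₹36616, so the mainline income levy governs.

₹43343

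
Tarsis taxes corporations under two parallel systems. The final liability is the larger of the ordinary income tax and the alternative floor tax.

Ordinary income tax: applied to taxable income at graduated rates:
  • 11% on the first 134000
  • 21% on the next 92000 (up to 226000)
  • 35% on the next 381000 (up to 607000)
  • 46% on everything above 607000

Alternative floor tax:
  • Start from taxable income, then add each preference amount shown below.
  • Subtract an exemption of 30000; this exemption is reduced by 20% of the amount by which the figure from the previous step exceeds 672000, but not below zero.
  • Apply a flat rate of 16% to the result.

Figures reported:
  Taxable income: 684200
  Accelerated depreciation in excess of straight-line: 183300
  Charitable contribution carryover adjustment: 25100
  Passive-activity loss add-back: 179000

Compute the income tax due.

202922

Alternative floor tax:
  Adjusted income: 684200 + 183300 + 25100 + 179000 = 1071600
  Exemption: 20% × (1071600 − 672000) = 79920 ≥ 30000, so the exemption is fully phased out
  Base: 1071600 − 0 = 1071600
  1071600 × 16% = 171456

Ordinary income tax:
  134000 × 11% = 14740
  92000 × 21% = 19320
  381000 × 35% = 133350
  77200 × 46% = 35512
  → 202922

202922 > 171456, so the ordinary income tax governs.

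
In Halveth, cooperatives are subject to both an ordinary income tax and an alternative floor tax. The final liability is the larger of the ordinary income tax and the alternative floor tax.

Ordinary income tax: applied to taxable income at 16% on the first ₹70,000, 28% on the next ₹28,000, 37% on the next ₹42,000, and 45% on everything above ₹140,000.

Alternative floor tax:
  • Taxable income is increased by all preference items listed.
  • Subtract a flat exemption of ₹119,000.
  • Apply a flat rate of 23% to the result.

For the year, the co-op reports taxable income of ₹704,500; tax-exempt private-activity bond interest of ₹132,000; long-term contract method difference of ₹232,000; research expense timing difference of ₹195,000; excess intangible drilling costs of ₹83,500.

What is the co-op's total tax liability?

₹288,605

Alternative floor tax:
  Adjusted income: ₹704,500 + ₹132,000 + ₹232,000 + ₹195,000 + ₹83,500 = ₹1,347,000
  Less exemption ₹119,000 → base ₹1,228,000
  ₹1,228,000 × 23% = ₹282,440

Ordinary income tax:
  ₹70,000 × 16% = ₹11,200
  ₹28,000 × 28% = ₹7,840
  ₹42,000 × 37% = ₹15,540
  ₹564,500 × 45% = ₹254,025
  → ₹288,605

₹288,605 > ₹282,440, so the ordinary income tax governs.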